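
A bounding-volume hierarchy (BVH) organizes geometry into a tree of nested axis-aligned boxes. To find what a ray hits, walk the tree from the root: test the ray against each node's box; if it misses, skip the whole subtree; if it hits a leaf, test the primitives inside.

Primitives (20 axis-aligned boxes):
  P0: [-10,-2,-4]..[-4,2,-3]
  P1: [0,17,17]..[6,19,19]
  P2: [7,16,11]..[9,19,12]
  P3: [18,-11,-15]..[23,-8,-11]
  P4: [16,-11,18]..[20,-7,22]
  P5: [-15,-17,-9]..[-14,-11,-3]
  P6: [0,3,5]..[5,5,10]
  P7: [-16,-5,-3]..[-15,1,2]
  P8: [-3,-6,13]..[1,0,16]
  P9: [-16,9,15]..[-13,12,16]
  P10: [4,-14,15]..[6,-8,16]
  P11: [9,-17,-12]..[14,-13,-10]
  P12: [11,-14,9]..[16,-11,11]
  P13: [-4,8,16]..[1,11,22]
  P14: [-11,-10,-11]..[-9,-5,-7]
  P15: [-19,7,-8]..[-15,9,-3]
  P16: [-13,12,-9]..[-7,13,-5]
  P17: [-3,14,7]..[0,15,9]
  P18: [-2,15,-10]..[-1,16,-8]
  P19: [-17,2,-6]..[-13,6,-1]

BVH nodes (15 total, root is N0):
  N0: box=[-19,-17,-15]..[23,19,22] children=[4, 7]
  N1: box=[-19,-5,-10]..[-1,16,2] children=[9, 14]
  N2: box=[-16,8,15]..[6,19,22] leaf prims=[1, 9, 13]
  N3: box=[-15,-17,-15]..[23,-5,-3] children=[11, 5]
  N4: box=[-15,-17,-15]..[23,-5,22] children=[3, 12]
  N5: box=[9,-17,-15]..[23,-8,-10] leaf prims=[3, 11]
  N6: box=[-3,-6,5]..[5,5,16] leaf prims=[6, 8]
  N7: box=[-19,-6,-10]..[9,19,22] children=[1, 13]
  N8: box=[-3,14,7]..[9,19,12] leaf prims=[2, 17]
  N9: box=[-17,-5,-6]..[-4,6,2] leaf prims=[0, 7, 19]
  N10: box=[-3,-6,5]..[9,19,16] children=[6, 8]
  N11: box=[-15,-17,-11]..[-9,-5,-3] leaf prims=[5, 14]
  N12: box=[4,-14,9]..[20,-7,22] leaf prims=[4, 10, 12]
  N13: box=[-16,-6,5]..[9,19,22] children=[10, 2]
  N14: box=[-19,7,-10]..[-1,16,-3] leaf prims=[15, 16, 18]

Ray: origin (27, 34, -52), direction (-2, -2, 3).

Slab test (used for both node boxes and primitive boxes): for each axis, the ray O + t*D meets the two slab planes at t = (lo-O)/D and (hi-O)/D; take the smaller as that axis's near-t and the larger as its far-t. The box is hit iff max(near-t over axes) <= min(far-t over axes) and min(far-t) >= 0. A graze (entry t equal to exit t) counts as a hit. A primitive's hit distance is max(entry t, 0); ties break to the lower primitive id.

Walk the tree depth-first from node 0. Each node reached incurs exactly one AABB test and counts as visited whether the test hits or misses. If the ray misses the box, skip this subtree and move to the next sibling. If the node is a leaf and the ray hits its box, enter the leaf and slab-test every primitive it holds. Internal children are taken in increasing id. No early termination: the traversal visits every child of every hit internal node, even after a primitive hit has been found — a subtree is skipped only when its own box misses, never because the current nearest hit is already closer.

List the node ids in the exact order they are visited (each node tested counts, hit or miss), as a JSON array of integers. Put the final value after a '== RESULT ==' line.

Trace the traversal:
N0 x:[2,23] y:[15/2,51/2] z:[37/3,74/3] -> hit [37/3,23], descend [4, 7]
  N4 x:[2,21] y:[39/2,51/2] z:[37/3,74/3] -> hit [39/2,21], descend [3, 12]
    N3 x:[2,21] y:[39/2,51/2] z:[37/3,49/3] -> miss, prune
    N12 x:[7/2,23/2] y:[41/2,24] z:[61/3,74/3] -> miss, prune
  N7 x:[9,23] y:[15/2,20] z:[14,74/3] -> hit [14,20], descend [1, 13]
    N1 x:[14,23] y:[9,39/2] z:[14,18] -> hit [14,18], descend [9, 14]
      N9 x:[31/2,22] y:[14,39/2] z:[46/3,18] -> hit [31/2,18] leaf, test {P0@t=16, P7(miss), P19(miss)}
      N14 x:[14,23] y:[9,27/2] z:[14,49/3] -> miss, prune
    N13 x:[9,43/2] y:[15/2,20] z:[19,74/3] -> hit [19,20], descend [2, 10]
      N2 x:[21/2,43/2] y:[15/2,13] z:[67/3,74/3] -> miss, prune
      N10 x:[9,15] y:[15/2,20] z:[19,68/3] -> miss, prune

order=[0, 4, 3, 12, 7, 1, 9, 14, 13, 2, 10]  |boxes|=11  |leaves|=1  hit=P0

== RESULT ==
[0, 4, 3, 12, 7, 1, 9, 14, 13, 2, 10]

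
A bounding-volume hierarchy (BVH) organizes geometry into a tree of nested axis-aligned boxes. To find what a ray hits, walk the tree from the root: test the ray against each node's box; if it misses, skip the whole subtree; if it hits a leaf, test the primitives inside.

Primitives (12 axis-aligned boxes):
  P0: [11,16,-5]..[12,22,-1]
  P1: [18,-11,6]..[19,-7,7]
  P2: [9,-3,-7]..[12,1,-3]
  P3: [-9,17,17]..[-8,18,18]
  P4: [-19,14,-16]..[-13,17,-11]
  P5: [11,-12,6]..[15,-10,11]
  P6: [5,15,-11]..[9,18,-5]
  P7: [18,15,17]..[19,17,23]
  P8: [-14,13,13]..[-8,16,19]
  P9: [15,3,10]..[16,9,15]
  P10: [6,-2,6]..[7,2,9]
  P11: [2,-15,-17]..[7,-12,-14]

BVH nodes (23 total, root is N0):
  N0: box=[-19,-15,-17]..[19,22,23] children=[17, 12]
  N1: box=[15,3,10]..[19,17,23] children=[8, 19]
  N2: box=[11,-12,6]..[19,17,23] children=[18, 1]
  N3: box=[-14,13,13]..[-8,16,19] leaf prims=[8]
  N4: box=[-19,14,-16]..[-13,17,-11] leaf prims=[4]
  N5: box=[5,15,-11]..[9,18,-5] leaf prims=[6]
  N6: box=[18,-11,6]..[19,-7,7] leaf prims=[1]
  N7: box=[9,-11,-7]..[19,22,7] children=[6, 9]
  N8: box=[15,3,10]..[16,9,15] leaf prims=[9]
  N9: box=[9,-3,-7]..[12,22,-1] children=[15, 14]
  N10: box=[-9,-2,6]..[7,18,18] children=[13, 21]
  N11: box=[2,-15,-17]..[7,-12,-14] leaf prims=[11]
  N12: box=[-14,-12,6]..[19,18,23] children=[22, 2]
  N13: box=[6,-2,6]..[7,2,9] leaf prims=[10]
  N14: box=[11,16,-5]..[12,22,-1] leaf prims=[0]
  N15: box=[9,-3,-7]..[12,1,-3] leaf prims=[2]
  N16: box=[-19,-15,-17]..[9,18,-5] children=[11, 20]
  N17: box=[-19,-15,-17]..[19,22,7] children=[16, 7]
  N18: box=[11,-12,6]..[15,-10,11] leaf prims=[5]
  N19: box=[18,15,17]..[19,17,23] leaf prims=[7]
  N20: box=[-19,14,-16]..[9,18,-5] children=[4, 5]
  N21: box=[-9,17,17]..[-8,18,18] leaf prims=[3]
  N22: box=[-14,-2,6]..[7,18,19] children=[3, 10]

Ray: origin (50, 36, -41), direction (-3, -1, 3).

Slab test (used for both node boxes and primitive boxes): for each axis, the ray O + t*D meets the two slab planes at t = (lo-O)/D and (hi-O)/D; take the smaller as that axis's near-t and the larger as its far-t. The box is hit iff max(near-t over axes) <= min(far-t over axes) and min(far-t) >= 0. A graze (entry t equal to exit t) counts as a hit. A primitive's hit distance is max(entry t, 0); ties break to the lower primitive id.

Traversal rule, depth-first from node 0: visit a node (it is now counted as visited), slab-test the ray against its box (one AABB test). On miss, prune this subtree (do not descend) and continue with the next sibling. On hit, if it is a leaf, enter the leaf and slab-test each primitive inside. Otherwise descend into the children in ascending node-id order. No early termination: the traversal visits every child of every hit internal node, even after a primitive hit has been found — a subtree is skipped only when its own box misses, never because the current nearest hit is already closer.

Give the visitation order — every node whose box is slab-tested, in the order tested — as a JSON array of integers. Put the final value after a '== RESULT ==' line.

Traverse from the root:
N0 x:[31/3,23] y:[14,51] z:[8,64/3] -> hit [14,64/3], descend [12, 17]
  N12 x:[31/3,64/3] y:[18,48] z:[47/3,64/3] -> hit [18,64/3], descend [2, 22]
    N2 x:[31/3,13] y:[19,48] z:[47/3,64/3] -> miss, prune
    N22 x:[43/3,64/3] y:[18,38] z:[47/3,20] -> hit [18,20], descend [3, 10]
      N3 x:[58/3,64/3] y:[20,23] z:[18,20] -> hit [20,20] leaf, test {P8@t=20}
      N10 x:[43/3,59/3] y:[18,38] z:[47/3,59/3] -> hit [18,59/3], descend [13, 21]
        N13 x:[43/3,44/3] y:[34,38] z:[47/3,50/3] -> miss, prune
        N21 x:[58/3,59/3] y:[18,19] z:[58/3,59/3] -> miss, prune
  N17 x:[31/3,23] y:[14,51] z:[8,16] -> hit [14,16], descend [7, 16]
    N7 x:[31/3,41/3] y:[14,47] z:[34/3,16] -> miss, prune
    N16 x:[41/3,23] y:[18,51] z:[8,12] -> miss, prune

Visited [0, 12, 2, 22, 3, 10, 13, 21, 17, 7, 16]. Tests: 11 box, 1 leaf. Nearest: P8.

== RESULT ==
[0, 12, 2, 22, 3, 10, 13, 21, 17, 7, 16]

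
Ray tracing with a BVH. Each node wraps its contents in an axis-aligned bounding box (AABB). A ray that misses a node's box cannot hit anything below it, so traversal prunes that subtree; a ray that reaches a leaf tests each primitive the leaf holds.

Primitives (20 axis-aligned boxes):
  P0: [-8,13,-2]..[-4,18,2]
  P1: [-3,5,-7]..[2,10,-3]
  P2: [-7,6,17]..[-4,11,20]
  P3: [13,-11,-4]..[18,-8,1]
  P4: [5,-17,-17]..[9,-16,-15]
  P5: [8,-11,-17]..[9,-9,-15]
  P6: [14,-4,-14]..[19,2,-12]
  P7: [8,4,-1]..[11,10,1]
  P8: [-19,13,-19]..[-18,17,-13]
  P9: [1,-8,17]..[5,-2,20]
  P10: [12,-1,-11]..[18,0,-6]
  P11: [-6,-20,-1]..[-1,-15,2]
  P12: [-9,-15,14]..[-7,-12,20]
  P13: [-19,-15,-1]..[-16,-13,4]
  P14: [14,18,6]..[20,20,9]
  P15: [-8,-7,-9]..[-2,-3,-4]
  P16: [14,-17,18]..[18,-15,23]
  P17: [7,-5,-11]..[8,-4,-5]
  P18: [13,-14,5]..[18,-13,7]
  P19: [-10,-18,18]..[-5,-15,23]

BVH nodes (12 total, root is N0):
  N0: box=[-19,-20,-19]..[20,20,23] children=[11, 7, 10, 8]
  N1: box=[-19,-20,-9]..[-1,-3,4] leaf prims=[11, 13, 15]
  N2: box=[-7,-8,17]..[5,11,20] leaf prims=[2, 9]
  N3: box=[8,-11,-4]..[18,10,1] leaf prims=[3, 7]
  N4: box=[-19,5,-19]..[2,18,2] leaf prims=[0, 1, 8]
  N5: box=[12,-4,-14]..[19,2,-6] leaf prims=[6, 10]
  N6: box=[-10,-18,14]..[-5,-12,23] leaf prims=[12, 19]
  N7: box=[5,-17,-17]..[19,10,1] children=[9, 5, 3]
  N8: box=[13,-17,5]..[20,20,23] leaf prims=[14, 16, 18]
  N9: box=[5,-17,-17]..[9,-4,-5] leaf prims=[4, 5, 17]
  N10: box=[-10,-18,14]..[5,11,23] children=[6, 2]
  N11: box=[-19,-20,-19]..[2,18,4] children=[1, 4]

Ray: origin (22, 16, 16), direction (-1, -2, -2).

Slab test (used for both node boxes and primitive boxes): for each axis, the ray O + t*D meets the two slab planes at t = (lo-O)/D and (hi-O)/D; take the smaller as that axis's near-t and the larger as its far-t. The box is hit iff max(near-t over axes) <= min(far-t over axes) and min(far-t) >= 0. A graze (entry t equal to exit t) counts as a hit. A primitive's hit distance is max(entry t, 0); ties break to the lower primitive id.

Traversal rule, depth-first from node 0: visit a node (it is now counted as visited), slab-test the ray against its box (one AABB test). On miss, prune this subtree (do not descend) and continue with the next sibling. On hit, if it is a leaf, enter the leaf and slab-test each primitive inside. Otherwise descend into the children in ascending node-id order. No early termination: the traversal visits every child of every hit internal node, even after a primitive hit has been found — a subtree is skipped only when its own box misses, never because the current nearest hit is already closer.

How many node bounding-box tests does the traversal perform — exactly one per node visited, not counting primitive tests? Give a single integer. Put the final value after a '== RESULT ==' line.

Trace the traversal:
N0 x:[2,41] y:[-2,18] z:[-7/2,35/2] -> hit [2,35/2], descend [7, 8, 10, 11]
  N7 x:[3,17] y:[3,33/2] z:[15/2,33/2] -> hit [15/2,33/2], descend [3, 5, 9]
    N3 x:[4,14] y:[3,27/2] z:[15/2,10] -> hit [15/2,10] leaf, test {P3(miss), P7(miss)}
    N5 x:[3,10] y:[7,10] z:[11,15] -> miss, prune
    N9 x:[13,17] y:[10,33/2] z:[21/2,33/2] -> hit [13,33/2] leaf, test {P4@t=16, P5(miss), P17(miss)}
  N8 x:[2,9] y:[-2,33/2] z:[-7/2,11/2] -> hit [2,11/2] leaf, test {P14(miss), P16(miss), P18(miss)}
  N10 x:[17,32] y:[5/2,17] z:[-7/2,1] -> miss, prune
  N11 x:[20,41] y:[-1,18] z:[6,35/2] -> miss, prune

Summary -> nodes [0, 7, 3, 5, 9, 8, 10, 11]; box-tests=8; leaf-entries=3; first=P4

== RESULT ==
8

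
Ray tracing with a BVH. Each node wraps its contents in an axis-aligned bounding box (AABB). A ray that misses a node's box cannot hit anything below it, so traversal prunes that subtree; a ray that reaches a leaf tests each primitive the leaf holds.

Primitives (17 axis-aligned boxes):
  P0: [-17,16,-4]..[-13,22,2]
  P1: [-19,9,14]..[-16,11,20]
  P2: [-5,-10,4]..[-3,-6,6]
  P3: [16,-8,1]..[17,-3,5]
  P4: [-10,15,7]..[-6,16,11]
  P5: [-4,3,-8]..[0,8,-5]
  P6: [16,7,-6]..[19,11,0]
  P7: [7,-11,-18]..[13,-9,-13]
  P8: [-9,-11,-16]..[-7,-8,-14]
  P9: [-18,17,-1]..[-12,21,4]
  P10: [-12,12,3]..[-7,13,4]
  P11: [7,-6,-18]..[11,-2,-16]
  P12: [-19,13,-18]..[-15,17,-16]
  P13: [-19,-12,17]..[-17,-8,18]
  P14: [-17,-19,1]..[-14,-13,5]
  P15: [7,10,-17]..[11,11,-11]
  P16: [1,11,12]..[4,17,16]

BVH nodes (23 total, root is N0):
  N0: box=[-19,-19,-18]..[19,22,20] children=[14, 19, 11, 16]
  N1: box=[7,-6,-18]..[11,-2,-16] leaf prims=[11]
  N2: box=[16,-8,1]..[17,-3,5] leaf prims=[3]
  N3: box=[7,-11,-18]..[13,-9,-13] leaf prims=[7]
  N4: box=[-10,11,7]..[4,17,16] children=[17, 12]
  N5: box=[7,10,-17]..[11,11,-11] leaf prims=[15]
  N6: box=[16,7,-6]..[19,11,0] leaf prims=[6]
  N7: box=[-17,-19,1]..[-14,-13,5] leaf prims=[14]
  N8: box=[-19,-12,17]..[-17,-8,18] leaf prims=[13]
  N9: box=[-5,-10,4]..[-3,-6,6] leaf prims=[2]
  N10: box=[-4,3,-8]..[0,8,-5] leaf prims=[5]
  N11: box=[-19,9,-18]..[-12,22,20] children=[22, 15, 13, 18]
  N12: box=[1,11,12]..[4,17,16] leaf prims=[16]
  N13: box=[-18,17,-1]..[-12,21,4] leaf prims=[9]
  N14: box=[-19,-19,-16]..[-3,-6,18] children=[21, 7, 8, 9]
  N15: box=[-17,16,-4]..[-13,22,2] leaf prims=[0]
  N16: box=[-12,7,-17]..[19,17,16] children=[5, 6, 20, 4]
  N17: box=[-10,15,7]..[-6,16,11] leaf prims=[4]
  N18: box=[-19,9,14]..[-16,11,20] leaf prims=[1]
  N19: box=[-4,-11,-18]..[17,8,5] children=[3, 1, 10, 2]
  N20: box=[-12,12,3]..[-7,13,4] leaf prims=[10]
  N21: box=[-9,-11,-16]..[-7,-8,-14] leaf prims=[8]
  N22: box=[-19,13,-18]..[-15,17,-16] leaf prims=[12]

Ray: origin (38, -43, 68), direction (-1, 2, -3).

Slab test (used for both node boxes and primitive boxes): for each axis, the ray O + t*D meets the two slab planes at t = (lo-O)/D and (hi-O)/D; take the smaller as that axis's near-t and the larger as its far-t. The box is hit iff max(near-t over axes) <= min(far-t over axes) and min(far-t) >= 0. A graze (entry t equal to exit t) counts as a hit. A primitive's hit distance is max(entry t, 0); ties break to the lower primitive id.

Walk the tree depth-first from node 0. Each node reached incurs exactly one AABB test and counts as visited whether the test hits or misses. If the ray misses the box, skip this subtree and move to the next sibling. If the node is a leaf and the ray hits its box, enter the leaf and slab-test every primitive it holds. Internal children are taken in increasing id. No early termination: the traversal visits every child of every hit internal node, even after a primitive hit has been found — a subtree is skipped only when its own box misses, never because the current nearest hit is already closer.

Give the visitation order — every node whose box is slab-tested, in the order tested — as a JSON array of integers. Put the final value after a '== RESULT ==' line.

Trace the traversal:
N0 x:[19,57] y:[12,65/2] z:[16,86/3] -> hit [19,86/3], descend [11, 14, 16, 19]
  N11 x:[50,57] y:[26,65/2] z:[16,86/3] -> miss, prune
  N14 x:[41,57] y:[12,37/2] z:[50/3,28] -> miss, prune
  N16 x:[19,50] y:[25,30] z:[52/3,85/3] -> hit [25,85/3], descend [4, 5, 6, 20]
    N4 x:[34,48] y:[27,30] z:[52/3,61/3] -> miss, prune
    N5 x:[27,31] y:[53/2,27] z:[79/3,85/3] -> hit [27,27] leaf, test {P15@t=27}
    N6 x:[19,22] y:[25,27] z:[68/3,74/3] -> miss, prune
    N20 x:[45,50] y:[55/2,28] z:[64/3,65/3] -> miss, prune
  N19 x:[21,42] y:[16,51/2] z:[21,86/3] -> hit [21,51/2], descend [1, 2, 3, 10]
    N1 x:[27,31] y:[37/2,41/2] z:[28,86/3] -> miss, prune
    N2 x:[21,22] y:[35/2,20] z:[21,67/3] -> miss, prune
    N3 x:[25,31] y:[16,17] z:[27,86/3] -> miss, prune
    N10 x:[38,42] y:[23,51/2] z:[73/3,76/3] -> miss, prune

Visited [0, 11, 14, 16, 4, 5, 6, 20, 19, 1, 2, 3, 10]. Tests: 13 box, 1 leaf. Nearest: P15.

== RESULT ==
[0, 11, 14, 16, 4, 5, 6, 20, 19, 1, 2, 3, 10]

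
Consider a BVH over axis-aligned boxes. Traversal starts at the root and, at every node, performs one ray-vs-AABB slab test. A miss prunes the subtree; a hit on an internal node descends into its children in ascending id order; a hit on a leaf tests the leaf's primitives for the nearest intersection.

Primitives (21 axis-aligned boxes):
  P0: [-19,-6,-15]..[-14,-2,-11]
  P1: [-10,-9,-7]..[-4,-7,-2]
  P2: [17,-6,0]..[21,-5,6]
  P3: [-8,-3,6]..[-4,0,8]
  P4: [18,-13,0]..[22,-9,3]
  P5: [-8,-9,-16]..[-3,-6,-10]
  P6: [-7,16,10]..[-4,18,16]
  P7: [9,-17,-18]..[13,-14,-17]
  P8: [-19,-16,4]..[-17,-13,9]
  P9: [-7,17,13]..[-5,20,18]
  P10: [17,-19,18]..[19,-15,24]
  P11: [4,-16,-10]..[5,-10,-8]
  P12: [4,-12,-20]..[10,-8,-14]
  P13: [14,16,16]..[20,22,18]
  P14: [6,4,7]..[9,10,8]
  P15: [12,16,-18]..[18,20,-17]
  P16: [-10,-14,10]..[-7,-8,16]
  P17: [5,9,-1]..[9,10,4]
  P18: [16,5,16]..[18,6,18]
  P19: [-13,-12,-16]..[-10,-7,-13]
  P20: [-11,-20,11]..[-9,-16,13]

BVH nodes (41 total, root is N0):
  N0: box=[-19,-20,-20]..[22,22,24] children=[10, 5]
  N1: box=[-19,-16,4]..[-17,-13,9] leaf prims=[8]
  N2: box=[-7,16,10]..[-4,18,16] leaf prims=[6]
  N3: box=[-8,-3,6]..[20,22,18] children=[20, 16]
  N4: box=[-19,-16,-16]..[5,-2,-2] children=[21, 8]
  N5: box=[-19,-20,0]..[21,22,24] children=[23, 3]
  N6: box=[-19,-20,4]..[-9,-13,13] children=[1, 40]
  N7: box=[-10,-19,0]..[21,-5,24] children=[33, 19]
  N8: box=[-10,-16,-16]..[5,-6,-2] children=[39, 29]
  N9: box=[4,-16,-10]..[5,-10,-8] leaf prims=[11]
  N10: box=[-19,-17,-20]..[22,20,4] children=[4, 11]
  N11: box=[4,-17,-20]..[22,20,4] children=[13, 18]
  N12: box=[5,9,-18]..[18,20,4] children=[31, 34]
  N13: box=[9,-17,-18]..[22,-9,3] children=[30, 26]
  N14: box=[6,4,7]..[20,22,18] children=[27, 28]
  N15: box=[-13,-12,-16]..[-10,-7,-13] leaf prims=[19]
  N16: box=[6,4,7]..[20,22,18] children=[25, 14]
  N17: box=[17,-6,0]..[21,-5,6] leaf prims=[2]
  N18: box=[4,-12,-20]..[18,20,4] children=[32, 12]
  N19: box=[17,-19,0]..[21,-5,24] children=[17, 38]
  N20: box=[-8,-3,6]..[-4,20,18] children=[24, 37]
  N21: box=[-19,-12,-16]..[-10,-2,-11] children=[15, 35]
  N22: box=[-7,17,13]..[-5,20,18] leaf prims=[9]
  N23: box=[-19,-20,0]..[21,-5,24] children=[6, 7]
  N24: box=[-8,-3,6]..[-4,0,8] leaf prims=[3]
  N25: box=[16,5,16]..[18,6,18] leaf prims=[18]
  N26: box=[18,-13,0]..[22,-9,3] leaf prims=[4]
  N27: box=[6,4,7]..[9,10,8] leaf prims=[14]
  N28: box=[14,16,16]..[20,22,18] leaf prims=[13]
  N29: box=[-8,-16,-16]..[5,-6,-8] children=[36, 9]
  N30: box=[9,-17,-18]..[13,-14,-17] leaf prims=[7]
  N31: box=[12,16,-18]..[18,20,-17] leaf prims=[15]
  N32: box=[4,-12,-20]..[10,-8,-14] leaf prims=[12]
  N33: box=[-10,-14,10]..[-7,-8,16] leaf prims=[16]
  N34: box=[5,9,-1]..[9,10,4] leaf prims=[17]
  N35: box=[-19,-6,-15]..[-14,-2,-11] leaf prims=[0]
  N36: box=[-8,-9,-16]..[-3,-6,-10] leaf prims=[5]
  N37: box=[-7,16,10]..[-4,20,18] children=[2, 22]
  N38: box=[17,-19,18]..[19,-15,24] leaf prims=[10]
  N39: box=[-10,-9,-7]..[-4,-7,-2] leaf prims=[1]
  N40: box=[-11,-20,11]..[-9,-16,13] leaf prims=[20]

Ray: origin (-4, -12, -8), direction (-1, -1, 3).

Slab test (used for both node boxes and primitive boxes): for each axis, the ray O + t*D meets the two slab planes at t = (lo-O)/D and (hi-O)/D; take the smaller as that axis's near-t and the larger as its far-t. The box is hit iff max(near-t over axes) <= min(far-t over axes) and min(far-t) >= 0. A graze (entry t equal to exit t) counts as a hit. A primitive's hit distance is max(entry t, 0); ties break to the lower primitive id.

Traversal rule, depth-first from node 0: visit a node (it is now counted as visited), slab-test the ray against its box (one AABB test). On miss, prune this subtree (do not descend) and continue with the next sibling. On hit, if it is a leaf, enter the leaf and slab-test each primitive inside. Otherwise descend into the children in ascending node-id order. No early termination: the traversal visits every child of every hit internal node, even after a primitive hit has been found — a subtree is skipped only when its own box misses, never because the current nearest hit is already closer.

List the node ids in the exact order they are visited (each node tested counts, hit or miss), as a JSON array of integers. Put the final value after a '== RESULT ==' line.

Walk:
N0 x:[-26,15] y:[-34,8] z:[-4,32/3] -> hit [-4,8], descend [5, 10]
  N5 x:[-25,15] y:[-34,8] z:[8/3,32/3] -> hit [8/3,8], descend [3, 23]
    N3 x:[-24,4] y:[-34,-9] z:[14/3,26/3] -> miss, prune
    N23 x:[-25,15] y:[-7,8] z:[8/3,32/3] -> hit [8/3,8], descend [6, 7]
      N6 x:[5,15] y:[1,8] z:[4,7] -> hit [5,7], descend [1, 40]
        N1 x:[13,15] y:[1,4] z:[4,17/3] -> miss, prune
        N40 x:[5,7] y:[4,8] z:[19/3,7] -> hit [19/3,7] leaf, test {P20@t=19/3}
      N7 x:[-25,6] y:[-7,7] z:[8/3,32/3] -> hit [8/3,6], descend [19, 33]
        N19 x:[-25,-21] y:[-7,7] z:[8/3,32/3] -> miss, prune
        N33 x:[3,6] y:[-4,2] z:[6,8] -> miss, prune
  N10 x:[-26,15] y:[-32,5] z:[-4,4] -> hit [-4,4], descend [4, 11]
    N4 x:[-9,15] y:[-10,4] z:[-8/3,2] -> hit [-8/3,2], descend [8, 21]
      N8 x:[-9,6] y:[-6,4] z:[-8/3,2] -> hit [-8/3,2], descend [29, 39]
        N29 x:[-9,4] y:[-6,4] z:[-8/3,0] -> hit [-8/3,0], descend [9, 36]
          N9 x:[-9,-8] y:[-2,4] z:[-2/3,0] -> miss, prune
          N36 x:[-1,4] y:[-6,-3] z:[-8/3,-2/3] -> miss, prune
        N39 x:[0,6] y:[-5,-3] z:[1/3,2] -> miss, prune
      N21 x:[6,15] y:[-10,0] z:[-8/3,-1] -> miss, prune
    N11 x:[-26,-8] y:[-32,5] z:[-4,4] -> miss, prune

19 AABB tests over nodes [0, 5, 3, 23, 6, 1, 40, 7, 19, 33, 10, 4, 8, 29, 9, 36, 39, 21, 11]; 1 leaf entered; closest P20.

== RESULT ==
[0, 5, 3, 23, 6, 1, 40, 7, 19, 33, 10, 4, 8, 29, 9, 36, 39, 21, 11]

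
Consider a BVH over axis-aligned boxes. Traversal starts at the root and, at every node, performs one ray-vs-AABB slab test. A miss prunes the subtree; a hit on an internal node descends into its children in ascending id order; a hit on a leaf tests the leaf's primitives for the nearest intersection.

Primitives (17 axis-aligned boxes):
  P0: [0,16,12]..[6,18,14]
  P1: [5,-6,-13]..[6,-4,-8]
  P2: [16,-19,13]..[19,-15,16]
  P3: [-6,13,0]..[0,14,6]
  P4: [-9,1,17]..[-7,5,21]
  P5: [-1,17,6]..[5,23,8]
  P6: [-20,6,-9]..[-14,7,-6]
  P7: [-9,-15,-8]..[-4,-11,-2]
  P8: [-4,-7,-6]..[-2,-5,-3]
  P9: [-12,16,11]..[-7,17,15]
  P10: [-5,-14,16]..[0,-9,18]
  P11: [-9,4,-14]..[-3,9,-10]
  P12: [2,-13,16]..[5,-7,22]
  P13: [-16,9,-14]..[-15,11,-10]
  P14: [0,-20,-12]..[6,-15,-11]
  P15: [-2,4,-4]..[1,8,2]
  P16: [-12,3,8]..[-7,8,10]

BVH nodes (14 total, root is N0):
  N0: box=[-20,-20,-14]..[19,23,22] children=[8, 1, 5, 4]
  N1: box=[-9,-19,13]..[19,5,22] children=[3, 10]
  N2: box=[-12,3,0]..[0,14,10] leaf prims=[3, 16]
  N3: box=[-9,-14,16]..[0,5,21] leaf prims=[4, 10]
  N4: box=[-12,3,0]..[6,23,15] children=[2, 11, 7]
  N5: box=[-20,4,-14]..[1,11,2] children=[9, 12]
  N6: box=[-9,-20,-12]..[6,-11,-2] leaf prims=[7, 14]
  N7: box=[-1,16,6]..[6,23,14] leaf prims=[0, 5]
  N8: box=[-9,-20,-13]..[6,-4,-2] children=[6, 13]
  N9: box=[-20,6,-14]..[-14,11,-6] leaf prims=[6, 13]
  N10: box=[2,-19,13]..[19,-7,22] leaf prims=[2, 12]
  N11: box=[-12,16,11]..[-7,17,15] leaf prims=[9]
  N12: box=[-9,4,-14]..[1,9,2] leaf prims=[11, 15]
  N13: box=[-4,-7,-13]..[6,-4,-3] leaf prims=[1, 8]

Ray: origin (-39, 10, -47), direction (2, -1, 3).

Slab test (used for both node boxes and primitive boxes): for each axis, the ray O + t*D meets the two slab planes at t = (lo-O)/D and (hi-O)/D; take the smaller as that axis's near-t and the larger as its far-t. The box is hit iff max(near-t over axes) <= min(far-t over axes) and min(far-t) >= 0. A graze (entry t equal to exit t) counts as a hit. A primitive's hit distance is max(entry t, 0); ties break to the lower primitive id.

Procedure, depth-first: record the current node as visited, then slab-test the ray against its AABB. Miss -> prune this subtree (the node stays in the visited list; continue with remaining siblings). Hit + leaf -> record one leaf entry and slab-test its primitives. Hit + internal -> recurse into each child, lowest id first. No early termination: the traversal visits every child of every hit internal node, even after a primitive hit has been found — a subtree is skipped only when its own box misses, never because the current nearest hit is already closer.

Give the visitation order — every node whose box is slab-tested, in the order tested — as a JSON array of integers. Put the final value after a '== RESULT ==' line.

Traverse from the root:
N0 x:[19/2,29] y:[-13,30] z:[11,23] -> hit [11,23], descend [1, 4, 5, 8]
  N1 x:[15,29] y:[5,29] z:[20,23] -> hit [20,23], descend [3, 10]
    N3 x:[15,39/2] y:[5,24] z:[21,68/3] -> miss, prune
    N10 x:[41/2,29] y:[17,29] z:[20,23] -> hit [41/2,23] leaf, test {P2(miss), P12@t=21}
  N4 x:[27/2,45/2] y:[-13,7] z:[47/3,62/3] -> miss, prune
  N5 x:[19/2,20] y:[-1,6] z:[11,49/3] -> miss, prune
  N8 x:[15,45/2] y:[14,30] z:[34/3,15] -> hit [15,15], descend [6, 13]
    N6 x:[15,45/2] y:[21,30] z:[35/3,15] -> miss, prune
    N13 x:[35/2,45/2] y:[14,17] z:[34/3,44/3] -> miss, prune

Visited [0, 1, 3, 10, 4, 5, 8, 6, 13]. Tests: 9 box, 1 leaf. Nearest: P12.

== RESULT ==
[0, 1, 3, 10, 4, 5, 8, 6, 13]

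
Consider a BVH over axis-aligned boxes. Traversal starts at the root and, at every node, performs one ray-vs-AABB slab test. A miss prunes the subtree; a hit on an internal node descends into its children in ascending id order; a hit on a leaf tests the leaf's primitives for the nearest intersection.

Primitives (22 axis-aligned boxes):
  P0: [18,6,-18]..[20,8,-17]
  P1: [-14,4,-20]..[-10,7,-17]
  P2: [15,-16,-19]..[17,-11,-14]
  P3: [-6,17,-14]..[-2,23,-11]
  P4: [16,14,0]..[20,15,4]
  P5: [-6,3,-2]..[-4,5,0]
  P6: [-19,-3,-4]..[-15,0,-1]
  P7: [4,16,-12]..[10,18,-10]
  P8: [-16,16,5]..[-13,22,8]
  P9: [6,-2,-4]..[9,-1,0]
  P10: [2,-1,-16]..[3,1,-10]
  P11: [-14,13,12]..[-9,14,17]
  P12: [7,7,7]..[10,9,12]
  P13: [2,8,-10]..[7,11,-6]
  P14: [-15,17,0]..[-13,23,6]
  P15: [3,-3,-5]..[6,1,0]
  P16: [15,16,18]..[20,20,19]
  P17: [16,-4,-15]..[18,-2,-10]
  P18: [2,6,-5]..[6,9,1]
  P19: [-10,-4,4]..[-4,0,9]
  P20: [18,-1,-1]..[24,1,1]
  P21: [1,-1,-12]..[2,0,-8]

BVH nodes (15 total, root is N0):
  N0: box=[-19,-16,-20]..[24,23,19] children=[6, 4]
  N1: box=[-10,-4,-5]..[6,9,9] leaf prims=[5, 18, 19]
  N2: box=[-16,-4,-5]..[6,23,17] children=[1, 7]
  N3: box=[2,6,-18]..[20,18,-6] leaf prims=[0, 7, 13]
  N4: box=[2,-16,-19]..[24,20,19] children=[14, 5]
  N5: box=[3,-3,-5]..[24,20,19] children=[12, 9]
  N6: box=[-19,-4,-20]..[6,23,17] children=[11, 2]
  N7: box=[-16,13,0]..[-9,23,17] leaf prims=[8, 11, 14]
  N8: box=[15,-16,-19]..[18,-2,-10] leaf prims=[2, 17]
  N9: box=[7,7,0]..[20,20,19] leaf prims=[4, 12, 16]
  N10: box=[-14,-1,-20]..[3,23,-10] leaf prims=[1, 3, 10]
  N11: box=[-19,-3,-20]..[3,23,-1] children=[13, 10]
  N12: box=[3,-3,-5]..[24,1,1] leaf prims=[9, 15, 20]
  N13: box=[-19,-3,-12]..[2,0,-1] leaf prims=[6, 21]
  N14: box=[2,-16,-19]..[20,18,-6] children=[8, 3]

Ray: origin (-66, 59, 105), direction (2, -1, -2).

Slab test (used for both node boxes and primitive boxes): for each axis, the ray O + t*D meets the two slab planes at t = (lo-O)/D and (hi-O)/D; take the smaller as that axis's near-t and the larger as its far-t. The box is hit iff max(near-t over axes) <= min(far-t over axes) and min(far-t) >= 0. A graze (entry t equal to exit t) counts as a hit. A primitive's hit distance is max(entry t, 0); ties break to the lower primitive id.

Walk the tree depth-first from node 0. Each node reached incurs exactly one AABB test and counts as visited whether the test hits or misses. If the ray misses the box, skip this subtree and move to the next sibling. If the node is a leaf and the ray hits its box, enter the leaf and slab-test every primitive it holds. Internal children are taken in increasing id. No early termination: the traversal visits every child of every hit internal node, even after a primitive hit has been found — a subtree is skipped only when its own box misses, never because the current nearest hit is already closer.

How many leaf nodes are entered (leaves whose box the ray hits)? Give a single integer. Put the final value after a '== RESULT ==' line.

Walk:
N0 x:[47/2,45] y:[36,75] z:[43,125/2] -> hit [43,45], descend [4, 6]
  N4 x:[34,45] y:[39,75] z:[43,62] -> hit [43,45], descend [5, 14]
    N5 x:[69/2,45] y:[39,62] z:[43,55] -> hit [43,45], descend [9, 12]
      N9 x:[73/2,43] y:[39,52] z:[43,105/2] -> hit [43,43] leaf, test {P4(miss), P12(miss), P16@t=43}
      N12 x:[69/2,45] y:[58,62] z:[52,55] -> miss, prune
    N14 x:[34,43] y:[41,75] z:[111/2,62] -> miss, prune
  N6 x:[47/2,36] y:[36,63] z:[44,125/2] -> miss, prune

order=[0, 4, 5, 9, 12, 14, 6]  |boxes|=7  |leaves|=1  hit=P16

== RESULT ==
1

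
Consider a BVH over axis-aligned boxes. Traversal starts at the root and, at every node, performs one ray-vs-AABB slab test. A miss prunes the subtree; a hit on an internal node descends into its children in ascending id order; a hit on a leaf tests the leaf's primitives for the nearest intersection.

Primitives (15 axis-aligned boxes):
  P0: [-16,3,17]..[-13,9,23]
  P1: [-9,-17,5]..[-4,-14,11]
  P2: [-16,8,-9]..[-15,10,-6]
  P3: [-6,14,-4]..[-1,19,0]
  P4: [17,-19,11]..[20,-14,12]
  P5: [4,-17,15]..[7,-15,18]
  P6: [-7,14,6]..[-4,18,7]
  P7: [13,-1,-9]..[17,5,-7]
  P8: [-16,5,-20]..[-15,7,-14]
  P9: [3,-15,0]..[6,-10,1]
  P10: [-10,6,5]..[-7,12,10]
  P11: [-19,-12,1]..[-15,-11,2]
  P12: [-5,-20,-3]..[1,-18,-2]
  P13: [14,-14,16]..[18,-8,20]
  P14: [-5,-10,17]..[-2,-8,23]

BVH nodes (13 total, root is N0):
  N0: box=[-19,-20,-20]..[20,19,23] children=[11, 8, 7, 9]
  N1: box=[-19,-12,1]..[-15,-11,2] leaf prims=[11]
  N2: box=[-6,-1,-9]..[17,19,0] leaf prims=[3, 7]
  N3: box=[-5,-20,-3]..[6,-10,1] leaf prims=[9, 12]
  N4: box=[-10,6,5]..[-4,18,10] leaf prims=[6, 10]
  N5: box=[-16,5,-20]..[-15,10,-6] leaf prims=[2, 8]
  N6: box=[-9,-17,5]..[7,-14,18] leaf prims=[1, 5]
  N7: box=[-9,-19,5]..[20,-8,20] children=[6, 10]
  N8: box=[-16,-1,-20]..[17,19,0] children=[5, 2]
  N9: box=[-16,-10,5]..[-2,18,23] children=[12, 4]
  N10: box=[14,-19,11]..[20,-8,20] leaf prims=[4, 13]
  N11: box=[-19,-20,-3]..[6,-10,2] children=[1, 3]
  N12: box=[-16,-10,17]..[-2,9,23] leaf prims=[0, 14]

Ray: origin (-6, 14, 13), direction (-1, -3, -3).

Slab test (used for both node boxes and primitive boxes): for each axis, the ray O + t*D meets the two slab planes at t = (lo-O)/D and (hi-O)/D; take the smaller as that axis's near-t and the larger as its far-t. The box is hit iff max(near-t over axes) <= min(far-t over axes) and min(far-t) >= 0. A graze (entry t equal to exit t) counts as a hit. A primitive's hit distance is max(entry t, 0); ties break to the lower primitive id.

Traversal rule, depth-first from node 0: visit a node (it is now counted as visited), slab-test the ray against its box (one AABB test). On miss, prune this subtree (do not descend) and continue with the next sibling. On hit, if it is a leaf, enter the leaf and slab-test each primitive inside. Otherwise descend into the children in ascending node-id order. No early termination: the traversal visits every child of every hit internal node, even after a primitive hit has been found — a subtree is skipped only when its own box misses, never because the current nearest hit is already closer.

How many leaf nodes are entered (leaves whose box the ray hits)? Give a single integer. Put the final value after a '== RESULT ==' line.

Walk:
N0 x:[-26,13] y:[-5/3,34/3] z:[-10/3,11] -> hit [-5/3,11], descend [7, 8, 9, 11]
  N7 x:[-26,3] y:[22/3,11] z:[-7/3,8/3] -> miss, prune
  N8 x:[-23,10] y:[-5/3,5] z:[13/3,11] -> hit [13/3,5], descend [2, 5]
    N2 x:[-23,0] y:[-5/3,5] z:[13/3,22/3] -> miss, prune
    N5 x:[9,10] y:[4/3,3] z:[19/3,11] -> miss, prune
  N9 x:[-4,10] y:[-4/3,8] z:[-10/3,8/3] -> hit [-4/3,8/3], descend [4, 12]
    N4 x:[-2,4] y:[-4/3,8/3] z:[1,8/3] -> hit [1,8/3] leaf, test {P6(miss), P10@t=1}
    N12 x:[-4,10] y:[5/3,8] z:[-10/3,-4/3] -> miss, prune
  N11 x:[-12,13] y:[8,34/3] z:[11/3,16/3] -> miss, prune

order=[0, 7, 8, 2, 5, 9, 4, 12, 11]  |boxes|=9  |leaves|=1  hit=P10

== RESULT ==
1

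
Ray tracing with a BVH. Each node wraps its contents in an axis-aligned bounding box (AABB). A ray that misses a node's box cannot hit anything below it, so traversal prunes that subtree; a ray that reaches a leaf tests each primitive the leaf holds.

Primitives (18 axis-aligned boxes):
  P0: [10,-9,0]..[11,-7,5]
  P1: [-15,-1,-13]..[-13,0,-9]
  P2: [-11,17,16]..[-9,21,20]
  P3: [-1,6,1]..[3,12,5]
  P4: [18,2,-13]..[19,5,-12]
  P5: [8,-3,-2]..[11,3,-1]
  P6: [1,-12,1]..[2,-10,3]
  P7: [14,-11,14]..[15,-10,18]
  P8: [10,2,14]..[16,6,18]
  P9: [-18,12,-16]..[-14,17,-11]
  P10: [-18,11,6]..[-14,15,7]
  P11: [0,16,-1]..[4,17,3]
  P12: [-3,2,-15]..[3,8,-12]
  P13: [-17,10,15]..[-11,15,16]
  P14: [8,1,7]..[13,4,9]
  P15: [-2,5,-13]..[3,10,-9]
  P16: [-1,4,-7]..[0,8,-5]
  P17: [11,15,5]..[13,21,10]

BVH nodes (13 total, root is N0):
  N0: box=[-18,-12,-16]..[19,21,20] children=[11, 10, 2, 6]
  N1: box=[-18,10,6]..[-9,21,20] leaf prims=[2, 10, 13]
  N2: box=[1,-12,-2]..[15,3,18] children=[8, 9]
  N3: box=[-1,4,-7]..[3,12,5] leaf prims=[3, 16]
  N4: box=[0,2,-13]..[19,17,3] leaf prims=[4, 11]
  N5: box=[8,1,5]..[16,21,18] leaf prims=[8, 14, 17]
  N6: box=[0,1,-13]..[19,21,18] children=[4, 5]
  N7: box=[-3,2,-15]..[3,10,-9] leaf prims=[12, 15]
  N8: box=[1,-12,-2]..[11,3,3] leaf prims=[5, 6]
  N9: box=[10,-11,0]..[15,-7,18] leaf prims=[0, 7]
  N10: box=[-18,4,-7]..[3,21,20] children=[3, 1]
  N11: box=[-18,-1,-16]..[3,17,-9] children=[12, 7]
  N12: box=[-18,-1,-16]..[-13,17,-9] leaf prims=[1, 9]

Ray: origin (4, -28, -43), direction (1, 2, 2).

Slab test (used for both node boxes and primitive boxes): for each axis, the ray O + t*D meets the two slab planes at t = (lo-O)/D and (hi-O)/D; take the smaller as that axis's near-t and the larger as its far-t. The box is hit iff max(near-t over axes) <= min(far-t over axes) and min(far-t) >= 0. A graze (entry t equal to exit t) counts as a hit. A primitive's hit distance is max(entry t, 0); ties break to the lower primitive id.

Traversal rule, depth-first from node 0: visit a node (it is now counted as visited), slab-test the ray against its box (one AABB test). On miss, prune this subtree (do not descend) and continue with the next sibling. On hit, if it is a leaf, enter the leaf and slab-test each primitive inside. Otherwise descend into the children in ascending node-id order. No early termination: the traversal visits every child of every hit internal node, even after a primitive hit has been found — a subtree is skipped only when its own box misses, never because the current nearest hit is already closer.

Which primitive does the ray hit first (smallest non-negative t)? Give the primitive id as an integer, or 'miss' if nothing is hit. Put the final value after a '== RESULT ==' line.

Traverse from the root:
N0 x:[-22,15] y:[8,49/2] z:[27/2,63/2] -> hit [27/2,15], descend [2, 6, 10, 11]
  N2 x:[-3,11] y:[8,31/2] z:[41/2,61/2] -> miss, prune
  N6 x:[-4,15] y:[29/2,49/2] z:[15,61/2] -> hit [15,15], descend [4, 5]
    N4 x:[-4,15] y:[15,45/2] z:[15,23] -> hit [15,15] leaf, test {P4@t=15, P11(miss)}
    N5 x:[4,12] y:[29/2,49/2] z:[24,61/2] -> miss, prune
  N10 x:[-22,-1] y:[16,49/2] z:[18,63/2] -> miss, prune
  N11 x:[-22,-1] y:[27/2,45/2] z:[27/2,17] -> miss, prune

order=[0, 2, 6, 4, 5, 10, 11]  |boxes|=7  |leaves|=1  hit=P4

== RESULT ==
4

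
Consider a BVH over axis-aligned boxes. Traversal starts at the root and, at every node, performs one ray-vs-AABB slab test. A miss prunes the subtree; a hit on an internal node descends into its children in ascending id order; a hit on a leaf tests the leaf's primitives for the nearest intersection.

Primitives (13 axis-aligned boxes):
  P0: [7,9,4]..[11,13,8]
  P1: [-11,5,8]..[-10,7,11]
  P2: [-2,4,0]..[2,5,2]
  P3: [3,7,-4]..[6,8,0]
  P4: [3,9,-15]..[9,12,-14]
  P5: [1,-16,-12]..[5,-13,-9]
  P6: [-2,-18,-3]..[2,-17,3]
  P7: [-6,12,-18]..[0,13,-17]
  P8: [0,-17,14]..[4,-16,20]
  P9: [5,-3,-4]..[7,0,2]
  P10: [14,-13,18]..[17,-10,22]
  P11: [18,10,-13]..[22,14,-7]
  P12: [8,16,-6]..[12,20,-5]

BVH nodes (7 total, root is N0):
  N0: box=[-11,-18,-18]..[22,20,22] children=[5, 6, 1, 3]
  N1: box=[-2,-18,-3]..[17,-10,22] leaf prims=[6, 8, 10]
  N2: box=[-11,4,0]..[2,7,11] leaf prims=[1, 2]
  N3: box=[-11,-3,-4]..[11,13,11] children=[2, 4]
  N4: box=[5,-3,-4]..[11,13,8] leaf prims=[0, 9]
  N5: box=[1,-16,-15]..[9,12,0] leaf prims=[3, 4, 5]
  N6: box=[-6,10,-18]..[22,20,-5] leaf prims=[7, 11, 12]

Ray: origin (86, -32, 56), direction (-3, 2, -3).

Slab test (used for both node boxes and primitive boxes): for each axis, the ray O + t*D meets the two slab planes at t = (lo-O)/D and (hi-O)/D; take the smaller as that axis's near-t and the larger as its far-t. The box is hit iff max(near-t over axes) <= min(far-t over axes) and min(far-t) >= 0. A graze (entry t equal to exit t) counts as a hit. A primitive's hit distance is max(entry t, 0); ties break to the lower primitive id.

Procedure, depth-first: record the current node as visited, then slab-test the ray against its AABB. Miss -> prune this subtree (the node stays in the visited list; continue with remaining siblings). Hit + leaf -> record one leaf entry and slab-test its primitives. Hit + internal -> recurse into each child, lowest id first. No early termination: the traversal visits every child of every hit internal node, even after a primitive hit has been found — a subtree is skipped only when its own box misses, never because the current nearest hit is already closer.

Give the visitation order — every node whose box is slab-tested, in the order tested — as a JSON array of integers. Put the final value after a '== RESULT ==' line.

Traverse from the root:
N0 x:[64/3,97/3] y:[7,26] z:[34/3,74/3] -> hit [64/3,74/3], descend [1, 3, 5, 6]
  N1 x:[23,88/3] y:[7,11] z:[34/3,59/3] -> miss, prune
  N3 x:[25,97/3] y:[29/2,45/2] z:[15,20] -> miss, prune
  N5 x:[77/3,85/3] y:[8,22] z:[56/3,71/3] -> miss, prune
  N6 x:[64/3,92/3] y:[21,26] z:[61/3,74/3] -> hit [64/3,74/3] leaf, test {P7(miss), P11@t=64/3, P12(miss)}

Summary -> nodes [0, 1, 3, 5, 6]; box-tests=5; leaf-entries=1; first=P11

== RESULT ==
[0, 1, 3, 5, 6]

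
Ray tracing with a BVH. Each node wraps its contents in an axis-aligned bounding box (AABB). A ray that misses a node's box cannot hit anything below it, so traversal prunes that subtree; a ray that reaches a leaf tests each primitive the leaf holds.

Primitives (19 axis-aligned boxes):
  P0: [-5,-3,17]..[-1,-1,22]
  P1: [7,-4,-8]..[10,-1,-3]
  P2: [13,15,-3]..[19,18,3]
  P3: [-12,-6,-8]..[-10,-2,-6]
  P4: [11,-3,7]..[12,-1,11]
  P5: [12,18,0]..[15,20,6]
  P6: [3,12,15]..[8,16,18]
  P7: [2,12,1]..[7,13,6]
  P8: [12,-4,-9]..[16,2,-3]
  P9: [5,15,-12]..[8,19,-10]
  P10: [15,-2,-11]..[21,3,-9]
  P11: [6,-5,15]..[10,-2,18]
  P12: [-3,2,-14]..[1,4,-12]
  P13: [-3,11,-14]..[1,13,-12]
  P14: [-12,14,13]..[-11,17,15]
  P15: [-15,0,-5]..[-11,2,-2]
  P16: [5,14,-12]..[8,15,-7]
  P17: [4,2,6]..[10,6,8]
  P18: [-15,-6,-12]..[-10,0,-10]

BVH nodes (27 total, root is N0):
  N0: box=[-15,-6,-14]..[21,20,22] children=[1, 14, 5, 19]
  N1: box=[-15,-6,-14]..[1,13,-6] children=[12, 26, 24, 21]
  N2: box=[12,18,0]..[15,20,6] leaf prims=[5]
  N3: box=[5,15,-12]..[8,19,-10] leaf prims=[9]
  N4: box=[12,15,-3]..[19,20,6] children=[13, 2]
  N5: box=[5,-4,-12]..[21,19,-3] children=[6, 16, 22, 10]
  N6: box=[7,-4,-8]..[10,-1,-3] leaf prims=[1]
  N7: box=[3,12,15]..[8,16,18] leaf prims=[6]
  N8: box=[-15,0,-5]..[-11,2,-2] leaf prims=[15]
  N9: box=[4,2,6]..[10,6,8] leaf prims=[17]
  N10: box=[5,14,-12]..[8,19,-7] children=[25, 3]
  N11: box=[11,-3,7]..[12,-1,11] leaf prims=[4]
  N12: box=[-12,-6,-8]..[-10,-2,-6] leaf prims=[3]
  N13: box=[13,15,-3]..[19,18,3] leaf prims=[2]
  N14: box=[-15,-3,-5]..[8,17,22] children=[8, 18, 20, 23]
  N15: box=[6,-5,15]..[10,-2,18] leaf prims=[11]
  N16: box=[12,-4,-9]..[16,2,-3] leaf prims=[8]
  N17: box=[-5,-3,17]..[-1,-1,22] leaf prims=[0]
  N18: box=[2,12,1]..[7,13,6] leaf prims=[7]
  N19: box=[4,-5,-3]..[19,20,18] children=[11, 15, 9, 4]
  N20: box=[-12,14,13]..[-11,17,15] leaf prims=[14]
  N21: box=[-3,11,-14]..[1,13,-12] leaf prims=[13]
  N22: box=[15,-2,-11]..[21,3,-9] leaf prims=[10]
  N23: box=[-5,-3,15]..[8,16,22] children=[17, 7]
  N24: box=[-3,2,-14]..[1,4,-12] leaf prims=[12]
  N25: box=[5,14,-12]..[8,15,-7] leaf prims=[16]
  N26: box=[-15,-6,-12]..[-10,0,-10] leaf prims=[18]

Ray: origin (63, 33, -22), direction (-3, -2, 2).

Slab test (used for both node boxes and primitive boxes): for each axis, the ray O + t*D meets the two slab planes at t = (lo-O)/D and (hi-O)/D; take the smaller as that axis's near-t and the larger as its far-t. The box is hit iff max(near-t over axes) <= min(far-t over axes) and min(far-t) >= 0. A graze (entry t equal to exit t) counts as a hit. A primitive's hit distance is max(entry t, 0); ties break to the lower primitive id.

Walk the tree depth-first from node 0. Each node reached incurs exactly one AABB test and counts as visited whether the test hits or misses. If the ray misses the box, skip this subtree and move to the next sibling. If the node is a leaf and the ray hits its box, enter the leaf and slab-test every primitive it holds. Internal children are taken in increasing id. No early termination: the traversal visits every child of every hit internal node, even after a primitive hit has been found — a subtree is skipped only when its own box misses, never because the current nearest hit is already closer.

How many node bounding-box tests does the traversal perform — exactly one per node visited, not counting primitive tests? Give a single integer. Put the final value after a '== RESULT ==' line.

Walk:
N0 x:[14,26] y:[13/2,39/2] z:[4,22] -> hit [14,39/2], descend [1, 5, 14, 19]
  N1 x:[62/3,26] y:[10,39/2] z:[4,8] -> miss, prune
  N5 x:[14,58/3] y:[7,37/2] z:[5,19/2] -> miss, prune
  N14 x:[55/3,26] y:[8,18] z:[17/2,22] -> miss, prune
  N19 x:[44/3,59/3] y:[13/2,19] z:[19/2,20] -> hit [44/3,19], descend [4, 9, 11, 15]
    N4 x:[44/3,17] y:[13/2,9] z:[19/2,14] -> miss, prune
    N9 x:[53/3,59/3] y:[27/2,31/2] z:[14,15] -> miss, prune
    N11 x:[17,52/3] y:[17,18] z:[29/2,33/2] -> miss, prune
    N15 x:[53/3,19] y:[35/2,19] z:[37/2,20] -> hit [37/2,19] leaf, test {P11@t=37/2}

order=[0, 1, 5, 14, 19, 4, 9, 11, 15]  |boxes|=9  |leaves|=1  hit=P11

== RESULT ==
9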